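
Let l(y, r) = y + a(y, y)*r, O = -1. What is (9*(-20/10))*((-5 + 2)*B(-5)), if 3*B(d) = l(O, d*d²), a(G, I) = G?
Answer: 2232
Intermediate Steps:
l(y, r) = y + r*y (l(y, r) = y + y*r = y + r*y)
B(d) = -⅓ - d³/3 (B(d) = (-(1 + d*d²))/3 = (-(1 + d³))/3 = (-1 - d³)/3 = -⅓ - d³/3)
(9*(-20/10))*((-5 + 2)*B(-5)) = (9*(-20/10))*((-5 + 2)*(-⅓ - ⅓*(-5)³)) = (9*(-20*⅒))*(-3*(-⅓ - ⅓*(-125))) = (9*(-2))*(-3*(-⅓ + 125/3)) = -(-54)*124/3 = -18*(-124) = 2232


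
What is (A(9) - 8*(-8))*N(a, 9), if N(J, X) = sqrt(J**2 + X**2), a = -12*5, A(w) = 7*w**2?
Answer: 1893*sqrt(409) ≈ 38284.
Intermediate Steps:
a = -60 (a = -2*30 = -60)
(A(9) - 8*(-8))*N(a, 9) = (7*9**2 - 8*(-8))*sqrt((-60)**2 + 9**2) = (7*81 + 64)*sqrt(3600 + 81) = (567 + 64)*sqrt(3681) = 631*(3*sqrt(409)) = 1893*sqrt(409)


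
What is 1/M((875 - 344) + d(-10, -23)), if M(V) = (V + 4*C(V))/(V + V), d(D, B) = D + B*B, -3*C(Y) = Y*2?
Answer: -6/5 ≈ -1.2000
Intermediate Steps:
C(Y) = -2*Y/3 (C(Y) = -Y*2/3 = -2*Y/3)
d(D, B) = D + B²
M(V) = -⅚ (M(V) = (V + 4*(-2*V/3))/(V + V) = (V - 8*V/3)/((2*V)) = (-5*V/3)*(1/(2*V)) = -⅚)
1/M((875 - 344) + d(-10, -23)) = 1/(-⅚) = -6/5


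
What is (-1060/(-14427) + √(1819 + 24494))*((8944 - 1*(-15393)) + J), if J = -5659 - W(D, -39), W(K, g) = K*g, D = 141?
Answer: 8542540/4809 + 169239*√537 ≈ 3.9236e+6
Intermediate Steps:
J = -160 (J = -5659 - 141*(-39) = -5659 - 1*(-5499) = -5659 + 5499 = -160)
(-1060/(-14427) + √(1819 + 24494))*((8944 - 1*(-15393)) + J) = (-1060/(-14427) + √(1819 + 24494))*((8944 - 1*(-15393)) - 160) = (-1060*(-1/14427) + √26313)*((8944 + 15393) - 160) = (1060/14427 + 7*√537)*(24337 - 160) = (1060/14427 + 7*√537)*24177 = 8542540/4809 + 169239*√537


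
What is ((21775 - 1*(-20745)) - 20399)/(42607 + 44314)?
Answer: 22121/86921 ≈ 0.25450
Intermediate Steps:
((21775 - 1*(-20745)) - 20399)/(42607 + 44314) = ((21775 + 20745) - 20399)/86921 = (42520 - 20399)*(1/86921) = 22121*(1/86921) = 22121/86921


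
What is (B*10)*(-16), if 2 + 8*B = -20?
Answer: 440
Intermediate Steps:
B = -11/4 (B = -¼ + (⅛)*(-20) = -¼ - 5/2 = -11/4 ≈ -2.7500)
(B*10)*(-16) = -11/4*10*(-16) = -55/2*(-16) = 440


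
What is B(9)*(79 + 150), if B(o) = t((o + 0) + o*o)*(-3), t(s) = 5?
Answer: -3435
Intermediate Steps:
B(o) = -15 (B(o) = 5*(-3) = -15)
B(9)*(79 + 150) = -15*(79 + 150) = -15*229 = -3435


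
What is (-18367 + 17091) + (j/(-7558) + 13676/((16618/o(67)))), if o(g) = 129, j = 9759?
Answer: -73546223087/62799422 ≈ -1171.1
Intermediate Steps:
(-18367 + 17091) + (j/(-7558) + 13676/((16618/o(67)))) = (-18367 + 17091) + (9759/(-7558) + 13676/((16618/129))) = -1276 + (9759*(-1/7558) + 13676/((16618*(1/129)))) = -1276 + (-9759/7558 + 13676/(16618/129)) = -1276 + (-9759/7558 + 13676*(129/16618)) = -1276 + (-9759/7558 + 882102/8309) = -1276 + 6585839385/62799422 = -73546223087/62799422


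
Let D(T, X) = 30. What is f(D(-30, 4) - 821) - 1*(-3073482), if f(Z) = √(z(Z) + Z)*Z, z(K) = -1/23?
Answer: 3073482 - 791*I*√418462/23 ≈ 3.0735e+6 - 22247.0*I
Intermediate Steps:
z(K) = -1/23 (z(K) = -1*1/23 = -1/23)
f(Z) = Z*√(-1/23 + Z) (f(Z) = √(-1/23 + Z)*Z = Z*√(-1/23 + Z))
f(D(-30, 4) - 821) - 1*(-3073482) = (30 - 821)*√(-23 + 529*(30 - 821))/23 - 1*(-3073482) = (1/23)*(-791)*√(-23 + 529*(-791)) + 3073482 = (1/23)*(-791)*√(-23 - 418439) + 3073482 = (1/23)*(-791)*√(-418462) + 3073482 = (1/23)*(-791)*(I*√418462) + 3073482 = -791*I*√418462/23 + 3073482 = 3073482 - 791*I*√418462/23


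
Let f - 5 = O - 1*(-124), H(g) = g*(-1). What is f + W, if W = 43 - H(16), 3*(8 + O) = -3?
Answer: 179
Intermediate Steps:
O = -9 (O = -8 + (⅓)*(-3) = -8 - 1 = -9)
H(g) = -g
W = 59 (W = 43 - (-1)*16 = 43 - 1*(-16) = 43 + 16 = 59)
f = 120 (f = 5 + (-9 - 1*(-124)) = 5 + (-9 + 124) = 5 + 115 = 120)
f + W = 120 + 59 = 179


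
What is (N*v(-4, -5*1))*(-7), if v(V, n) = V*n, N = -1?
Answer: 140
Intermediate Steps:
(N*v(-4, -5*1))*(-7) = -(-4)*(-5*1)*(-7) = -(-4)*(-5)*(-7) = -1*20*(-7) = -20*(-7) = 140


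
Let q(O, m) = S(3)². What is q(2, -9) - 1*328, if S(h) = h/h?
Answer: -327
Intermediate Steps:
S(h) = 1
q(O, m) = 1 (q(O, m) = 1² = 1)
q(2, -9) - 1*328 = 1 - 1*328 = 1 - 328 = -327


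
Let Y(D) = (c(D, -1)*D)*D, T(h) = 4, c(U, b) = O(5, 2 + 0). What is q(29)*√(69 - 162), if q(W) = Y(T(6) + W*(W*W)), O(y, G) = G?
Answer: 1190036898*I*√93 ≈ 1.1476e+10*I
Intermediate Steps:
c(U, b) = 2 (c(U, b) = 2 + 0 = 2)
Y(D) = 2*D² (Y(D) = (2*D)*D = 2*D²)
q(W) = 2*(4 + W³)² (q(W) = 2*(4 + W*(W*W))² = 2*(4 + W*W²)² = 2*(4 + W³)²)
q(29)*√(69 - 162) = (2*(4 + 29³)²)*√(69 - 162) = (2*(4 + 24389)²)*√(-93) = (2*24393²)*(I*√93) = (2*595018449)*(I*√93) = 1190036898*(I*√93) = 1190036898*I*√93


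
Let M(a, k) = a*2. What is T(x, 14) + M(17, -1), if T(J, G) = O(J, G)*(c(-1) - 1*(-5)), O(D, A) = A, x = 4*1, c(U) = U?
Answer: 90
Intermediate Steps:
x = 4
M(a, k) = 2*a
T(J, G) = 4*G (T(J, G) = G*(-1 - 1*(-5)) = G*(-1 + 5) = G*4 = 4*G)
T(x, 14) + M(17, -1) = 4*14 + 2*17 = 56 + 34 = 90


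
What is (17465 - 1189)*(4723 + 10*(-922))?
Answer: -73193172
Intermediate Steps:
(17465 - 1189)*(4723 + 10*(-922)) = 16276*(4723 - 9220) = 16276*(-4497) = -73193172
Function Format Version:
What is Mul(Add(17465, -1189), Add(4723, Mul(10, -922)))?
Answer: -73193172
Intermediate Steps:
Mul(Add(17465, -1189), Add(4723, Mul(10, -922))) = Mul(16276, Add(4723, -9220)) = Mul(16276, -4497) = -73193172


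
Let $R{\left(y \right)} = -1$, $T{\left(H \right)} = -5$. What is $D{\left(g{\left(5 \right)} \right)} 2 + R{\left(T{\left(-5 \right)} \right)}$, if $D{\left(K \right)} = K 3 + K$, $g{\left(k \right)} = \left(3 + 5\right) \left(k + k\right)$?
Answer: $639$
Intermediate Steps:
$g{\left(k \right)} = 16 k$ ($g{\left(k \right)} = 8 \cdot 2 k = 16 k$)
$D{\left(K \right)} = 4 K$ ($D{\left(K \right)} = 3 K + K = 4 K$)
$D{\left(g{\left(5 \right)} \right)} 2 + R{\left(T{\left(-5 \right)} \right)} = 4 \cdot 16 \cdot 5 \cdot 2 - 1 = 4 \cdot 80 \cdot 2 - 1 = 320 \cdot 2 - 1 = 640 - 1 = 639$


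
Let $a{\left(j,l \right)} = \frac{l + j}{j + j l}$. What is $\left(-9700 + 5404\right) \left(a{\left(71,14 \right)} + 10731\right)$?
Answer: $- \frac{3273151040}{71} \approx -4.6101 \cdot 10^{7}$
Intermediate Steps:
$a{\left(j,l \right)} = \frac{j + l}{j + j l}$
$\left(-9700 + 5404\right) \left(a{\left(71,14 \right)} + 10731\right) = \left(-9700 + 5404\right) \left(\frac{71 + 14}{71 \left(1 + 14\right)} + 10731\right) = - 4296 \left(\frac{1}{71} \cdot \frac{1}{15} \cdot 85 + 10731\right) = - 4296 \left(\frac{17}{213} + 10731\right) = \left(-4296\right) \frac{2285720}{213} = - \frac{3273151040}{71}$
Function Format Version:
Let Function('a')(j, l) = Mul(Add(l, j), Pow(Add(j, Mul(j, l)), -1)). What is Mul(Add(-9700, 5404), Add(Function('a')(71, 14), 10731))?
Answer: Rational(-3273151040, 71) ≈ -4.6101e+7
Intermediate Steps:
Function('a')(j, l) = Mul(Pow(Add(j, Mul(j, l)), -1), Add(j, l)) (Function('a')(j, l) = Mul(Add(j, l), Pow(Add(j, Mul(j, l)), -1)) = Mul(Pow(Add(j, Mul(j, l)), -1), Add(j, l)))
Mul(Add(-9700, 5404), Add(Function('a')(71, 14), 10731)) = Mul(Add(-9700, 5404), Add(Mul(Pow(71, -1), Pow(Add(1, 14), -1), Add(71, 14)), 10731)) = Mul(-4296, Add(Mul(Rational(1, 71), Pow(15, -1), 85), 10731)) = Mul(-4296, Add(Mul(Rational(1, 71), Rational(1, 15), 85), 10731)) = Mul(-4296, Add(Rational(17, 213), 10731)) = Mul(-4296, Rational(2285720, 213)) = Rational(-3273151040, 71)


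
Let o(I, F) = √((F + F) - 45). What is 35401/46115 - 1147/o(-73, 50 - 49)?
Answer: 35401/46115 + 1147*I*√43/43 ≈ 0.76767 + 174.92*I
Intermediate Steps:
o(I, F) = √(-45 + 2*F) (o(I, F) = √(2*F - 45) = √(-45 + 2*F))
35401/46115 - 1147/o(-73, 50 - 49) = 35401/46115 - 1147/√(-45 + 2*(50 - 49)) = 35401*(1/46115) - 1147/√(-45 + 2*1) = 35401/46115 - 1147/√(-45 + 2) = 35401/46115 - 1147*(-I*√43/43) = 35401/46115 - (-1147)*I*√43/43 = 35401/46115 + 1147*I*√43/43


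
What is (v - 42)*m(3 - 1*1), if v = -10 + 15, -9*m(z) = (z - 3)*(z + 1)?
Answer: -37/3 ≈ -12.333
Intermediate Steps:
m(z) = -(1 + z)*(-3 + z)/9 (m(z) = -(z - 3)*(z + 1)/9 = -(-3 + z)*(1 + z)/9 = -(1 + z)*(-3 + z)/9)
v = 5
(v - 42)*m(3 - 1*1) = (5 - 42)*(⅓ - (3 - 1*1)²/9 + 2*(3 - 1*1)/9) = -37*(⅓ - (3 - 1)²/9 + 2*(3 - 1)/9) = -37*(⅓ - ⅑*2² + (2/9)*2) = -37*(⅓ - ⅑*4 + 4/9) = -37*(⅓ - 4/9 + 4/9) = -37*⅓ = -37/3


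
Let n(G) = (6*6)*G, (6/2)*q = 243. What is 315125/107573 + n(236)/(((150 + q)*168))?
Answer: 182545989/57981847 ≈ 3.1483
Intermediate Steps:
q = 81 (q = (⅓)*243 = 81)
n(G) = 36*G
315125/107573 + n(236)/(((150 + q)*168)) = 315125/107573 + (36*236)/(((150 + 81)*168)) = 315125*(1/107573) + 8496/((231*168)) = 315125/107573 + 8496/38808 = 315125/107573 + 8496*(1/38808) = 315125/107573 + 118/539 = 182545989/57981847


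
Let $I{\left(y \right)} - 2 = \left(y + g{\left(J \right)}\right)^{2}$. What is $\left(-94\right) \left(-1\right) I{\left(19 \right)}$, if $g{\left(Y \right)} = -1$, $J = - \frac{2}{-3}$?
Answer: $30644$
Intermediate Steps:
$J = \frac{2}{3}$ ($J = \left(-2\right) \left(- \frac{1}{3}\right) = \frac{2}{3} \approx 0.66667$)
$I{\left(y \right)} = 2 + \left(-1 + y\right)^{2}$ ($I{\left(y \right)} = 2 + \left(y - 1\right)^{2} = 2 + \left(-1 + y\right)^{2}$)
$\left(-94\right) \left(-1\right) I{\left(19 \right)} = \left(-94\right) \left(-1\right) \left(2 + \left(-1 + 19\right)^{2}\right) = 94 \left(2 + 18^{2}\right) = 94 \left(2 + 324\right) = 94 \cdot 326 = 30644$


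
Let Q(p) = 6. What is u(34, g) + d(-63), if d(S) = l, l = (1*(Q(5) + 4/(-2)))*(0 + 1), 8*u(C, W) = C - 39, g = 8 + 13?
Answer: 27/8 ≈ 3.3750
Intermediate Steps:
g = 21
u(C, W) = -39/8 + C/8 (u(C, W) = (C - 39)/8 = (-39 + C)/8 = -39/8 + C/8)
l = 4 (l = (1*(6 + 4/(-2)))*(0 + 1) = (1*(6 + 4*(-½)))*1 = (1*(6 - 2))*1 = (1*4)*1 = 4*1 = 4)
d(S) = 4
u(34, g) + d(-63) = (-39/8 + (⅛)*34) + 4 = (-39/8 + 17/4) + 4 = -5/8 + 4 = 27/8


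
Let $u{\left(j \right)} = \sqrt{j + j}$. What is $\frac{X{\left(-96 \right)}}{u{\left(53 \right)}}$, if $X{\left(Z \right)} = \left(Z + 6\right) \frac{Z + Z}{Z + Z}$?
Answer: $- \frac{45 \sqrt{106}}{53} \approx -8.7416$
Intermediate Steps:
$u{\left(j \right)} = \sqrt{2} \sqrt{j}$ ($u{\left(j \right)} = \sqrt{2 j} = \sqrt{2} \sqrt{j}$)
$X{\left(Z \right)} = 6 + Z$ ($X{\left(Z \right)} = \left(6 + Z\right) \frac{2 Z}{2 Z} = \left(6 + Z\right) 2 Z \frac{1}{2 Z} = \left(6 + Z\right) 1 = 6 + Z$)
$\frac{X{\left(-96 \right)}}{u{\left(53 \right)}} = \frac{6 - 96}{\sqrt{2} \sqrt{53}} = - \frac{90}{\sqrt{106}} = - 90 \frac{\sqrt{106}}{106} = - \frac{45 \sqrt{106}}{53}$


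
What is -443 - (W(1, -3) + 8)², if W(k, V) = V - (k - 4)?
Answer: -507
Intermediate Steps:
W(k, V) = 4 + V - k (W(k, V) = V - (-4 + k) = V + (4 - k) = 4 + V - k)
-443 - (W(1, -3) + 8)² = -443 - ((4 - 3 - 1*1) + 8)² = -443 - ((4 - 3 - 1) + 8)² = -443 - (0 + 8)² = -443 - 1*8² = -443 - 1*64 = -443 - 64 = -507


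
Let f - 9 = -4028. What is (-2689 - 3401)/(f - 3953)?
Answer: 3045/3986 ≈ 0.76392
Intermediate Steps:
f = -4019 (f = 9 - 4028 = -4019)
(-2689 - 3401)/(f - 3953) = (-2689 - 3401)/(-4019 - 3953) = -6090/(-7972) = -6090*(-1/7972) = 3045/3986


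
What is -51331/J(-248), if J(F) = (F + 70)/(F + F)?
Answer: -12730088/89 ≈ -1.4303e+5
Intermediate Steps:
J(F) = (70 + F)/(2*F) (J(F) = (70 + F)/((2*F)) = (70 + F)*(1/(2*F)) = (70 + F)/(2*F))
-51331/J(-248) = -51331*(-496/(70 - 248)) = -51331/((½)*(-1/248)*(-178)) = -51331/89/248 = -51331*248/89 = -12730088/89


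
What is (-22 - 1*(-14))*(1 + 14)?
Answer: -120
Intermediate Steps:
(-22 - 1*(-14))*(1 + 14) = (-22 + 14)*15 = -8*15 = -120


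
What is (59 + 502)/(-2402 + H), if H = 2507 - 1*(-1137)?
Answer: 187/414 ≈ 0.45169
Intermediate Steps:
H = 3644 (H = 2507 + 1137 = 3644)
(59 + 502)/(-2402 + H) = (59 + 502)/(-2402 + 3644) = 561/1242 = 561*(1/1242) = 187/414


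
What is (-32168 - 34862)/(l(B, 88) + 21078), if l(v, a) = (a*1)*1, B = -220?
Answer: -33515/10583 ≈ -3.1669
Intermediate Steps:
l(v, a) = a (l(v, a) = a*1 = a)
(-32168 - 34862)/(l(B, 88) + 21078) = (-32168 - 34862)/(88 + 21078) = -67030/21166 = -67030*1/21166 = -33515/10583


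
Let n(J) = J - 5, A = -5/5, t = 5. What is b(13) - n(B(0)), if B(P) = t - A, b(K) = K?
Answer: 12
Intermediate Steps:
A = -1 (A = -5*⅕ = -1)
B(P) = 6 (B(P) = 5 - 1*(-1) = 5 + 1 = 6)
n(J) = -5 + J
b(13) - n(B(0)) = 13 - (-5 + 6) = 13 - 1*1 = 13 - 1 = 12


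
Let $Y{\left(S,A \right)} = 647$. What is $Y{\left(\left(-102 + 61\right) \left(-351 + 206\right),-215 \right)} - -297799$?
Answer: $298446$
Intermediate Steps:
$Y{\left(\left(-102 + 61\right) \left(-351 + 206\right),-215 \right)} - -297799 = 647 - -297799 = 647 + 297799 = 298446$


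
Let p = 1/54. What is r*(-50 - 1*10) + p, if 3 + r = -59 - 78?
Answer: 453601/54 ≈ 8400.0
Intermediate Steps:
p = 1/54 ≈ 0.018519
r = -140 (r = -3 + (-59 - 78) = -3 - 137 = -140)
r*(-50 - 1*10) + p = -140*(-50 - 1*10) + 1/54 = -140*(-50 - 10) + 1/54 = -140*(-60) + 1/54 = 8400 + 1/54 = 453601/54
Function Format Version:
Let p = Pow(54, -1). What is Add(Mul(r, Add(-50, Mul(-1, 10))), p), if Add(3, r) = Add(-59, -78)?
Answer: Rational(453601, 54) ≈ 8400.0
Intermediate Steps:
p = Rational(1, 54) ≈ 0.018519
r = -140 (r = Add(-3, Add(-59, -78)) = Add(-3, -137) = -140)
Add(Mul(r, Add(-50, Mul(-1, 10))), p) = Add(Mul(-140, Add(-50, Mul(-1, 10))), Rational(1, 54)) = Add(Mul(-140, Add(-50, -10)), Rational(1, 54)) = Add(Mul(-140, -60), Rational(1, 54)) = Add(8400, Rational(1, 54)) = Rational(453601, 54)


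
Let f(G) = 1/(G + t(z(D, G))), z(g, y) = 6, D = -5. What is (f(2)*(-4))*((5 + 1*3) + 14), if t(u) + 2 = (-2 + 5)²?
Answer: -88/9 ≈ -9.7778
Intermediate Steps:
t(u) = 7 (t(u) = -2 + (-2 + 5)² = -2 + 3² = -2 + 9 = 7)
f(G) = 1/(7 + G) (f(G) = 1/(G + 7) = 1/(7 + G))
(f(2)*(-4))*((5 + 1*3) + 14) = (-4/(7 + 2))*((5 + 1*3) + 14) = (-4/9)*((5 + 3) + 14) = ((⅑)*(-4))*(8 + 14) = -4/9*22 = -88/9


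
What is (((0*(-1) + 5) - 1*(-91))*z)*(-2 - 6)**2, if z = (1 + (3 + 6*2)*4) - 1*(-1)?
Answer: 380928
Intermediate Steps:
z = 62 (z = (1 + (3 + 12)*4) + 1 = (1 + 15*4) + 1 = (1 + 60) + 1 = 61 + 1 = 62)
(((0*(-1) + 5) - 1*(-91))*z)*(-2 - 6)**2 = (((0*(-1) + 5) - 1*(-91))*62)*(-2 - 6)**2 = (((0 + 5) + 91)*62)*(-8)**2 = ((5 + 91)*62)*64 = (96*62)*64 = 5952*64 = 380928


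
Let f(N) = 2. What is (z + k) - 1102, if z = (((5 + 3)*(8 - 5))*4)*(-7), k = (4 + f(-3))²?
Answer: -1738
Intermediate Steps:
k = 36 (k = (4 + 2)² = 6² = 36)
z = -672 (z = ((8*3)*4)*(-7) = (24*4)*(-7) = 96*(-7) = -672)
(z + k) - 1102 = (-672 + 36) - 1102 = -636 - 1102 = -1738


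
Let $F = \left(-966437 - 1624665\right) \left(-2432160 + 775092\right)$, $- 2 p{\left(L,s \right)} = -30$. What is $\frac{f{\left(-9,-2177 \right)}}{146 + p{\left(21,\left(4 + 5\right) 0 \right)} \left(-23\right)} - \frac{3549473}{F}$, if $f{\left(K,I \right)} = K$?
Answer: $\frac{38641983535297}{854432809578264} \approx 0.045225$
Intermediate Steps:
$p{\left(L,s \right)} = 15$ ($p{\left(L,s \right)} = \left(- \frac{1}{2}\right) \left(-30\right) = 15$)
$F = 4293632208936$ ($F = \left(-2591102\right) \left(-1657068\right) = 4293632208936$)
$\frac{f{\left(-9,-2177 \right)}}{146 + p{\left(21,\left(4 + 5\right) 0 \right)} \left(-23\right)} - \frac{3549473}{F} = - \frac{9}{146 + 15 \left(-23\right)} - \frac{3549473}{4293632208936} = - \frac{9}{146 - 345} - \frac{3549473}{4293632208936} = - \frac{9}{-199} - \frac{3549473}{4293632208936} = \left(-9\right) \left(- \frac{1}{199}\right) - \frac{3549473}{4293632208936} = \frac{9}{199} - \frac{3549473}{4293632208936} = \frac{38641983535297}{854432809578264}$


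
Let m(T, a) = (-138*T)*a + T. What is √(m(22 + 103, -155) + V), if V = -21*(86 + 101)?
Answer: 2*√667487 ≈ 1634.0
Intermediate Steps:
m(T, a) = T - 138*T*a (m(T, a) = -138*T*a + T = T - 138*T*a)
V = -3927 (V = -21*187 = -3927)
√(m(22 + 103, -155) + V) = √((22 + 103)*(1 - 138*(-155)) - 3927) = √(125*(1 + 21390) - 3927) = √(125*21391 - 3927) = √(2673875 - 3927) = √2669948 = 2*√667487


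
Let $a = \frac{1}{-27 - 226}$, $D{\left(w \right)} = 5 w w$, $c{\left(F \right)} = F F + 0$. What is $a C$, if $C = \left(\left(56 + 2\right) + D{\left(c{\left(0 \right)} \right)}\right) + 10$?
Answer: $- \frac{68}{253} \approx -0.26877$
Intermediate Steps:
$c{\left(F \right)} = F^{2}$ ($c{\left(F \right)} = F^{2} + 0 = F^{2}$)
$D{\left(w \right)} = 5 w^{2}$
$C = 68$ ($C = \left(\left(56 + 2\right) + 5 \left(0^{2}\right)^{2}\right) + 10 = \left(58 + 5 \cdot 0^{2}\right) + 10 = \left(58 + 5 \cdot 0\right) + 10 = \left(58 + 0\right) + 10 = 58 + 10 = 68$)
$a = - \frac{1}{253}$ ($a = \frac{1}{-253} = - \frac{1}{253} \approx -0.0039526$)
$a C = \left(- \frac{1}{253}\right) 68 = - \frac{68}{253}$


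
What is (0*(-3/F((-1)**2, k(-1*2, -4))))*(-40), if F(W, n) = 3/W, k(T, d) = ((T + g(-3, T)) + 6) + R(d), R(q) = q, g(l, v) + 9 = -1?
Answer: 0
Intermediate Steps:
g(l, v) = -10 (g(l, v) = -9 - 1 = -10)
k(T, d) = -4 + T + d (k(T, d) = ((T - 10) + 6) + d = ((-10 + T) + 6) + d = (-4 + T) + d = -4 + T + d)
(0*(-3/F((-1)**2, k(-1*2, -4))))*(-40) = (0*(-3/(3/((-1)**2))))*(-40) = (0*(-3/(3/1)))*(-40) = (0*(-3/(3*1)))*(-40) = (0*(-3/3))*(-40) = (0*(-3*1/3))*(-40) = (0*(-1))*(-40) = 0*(-40) = 0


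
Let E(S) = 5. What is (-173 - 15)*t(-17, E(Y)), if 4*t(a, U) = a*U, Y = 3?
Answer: 3995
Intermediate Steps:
t(a, U) = U*a/4 (t(a, U) = (a*U)/4 = (U*a)/4 = U*a/4)
(-173 - 15)*t(-17, E(Y)) = (-173 - 15)*((¼)*5*(-17)) = -188*(-85/4) = 3995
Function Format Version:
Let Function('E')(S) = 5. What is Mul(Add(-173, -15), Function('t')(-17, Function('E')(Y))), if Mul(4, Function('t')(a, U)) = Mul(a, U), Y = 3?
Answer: 3995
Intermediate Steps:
Function('t')(a, U) = Mul(Rational(1, 4), U, a) (Function('t')(a, U) = Mul(Rational(1, 4), Mul(a, U)) = Mul(Rational(1, 4), Mul(U, a)) = Mul(Rational(1, 4), U, a))
Mul(Add(-173, -15), Function('t')(-17, Function('E')(Y))) = Mul(Add(-173, -15), Mul(Rational(1, 4), 5, -17)) = Mul(-188, Rational(-85, 4)) = 3995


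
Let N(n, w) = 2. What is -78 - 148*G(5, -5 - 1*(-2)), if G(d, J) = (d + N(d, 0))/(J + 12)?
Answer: -1738/9 ≈ -193.11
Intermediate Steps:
G(d, J) = (2 + d)/(12 + J) (G(d, J) = (d + 2)/(J + 12) = (2 + d)/(12 + J))
-78 - 148*G(5, -5 - 1*(-2)) = -78 - 148*(2 + 5)/(12 + (-5 - 1*(-2))) = -78 - 148*7/(12 + (-5 + 2)) = -78 - 148*7/(12 - 3) = -78 - 148*7/9 = -78 - 1036/9 = -1738/9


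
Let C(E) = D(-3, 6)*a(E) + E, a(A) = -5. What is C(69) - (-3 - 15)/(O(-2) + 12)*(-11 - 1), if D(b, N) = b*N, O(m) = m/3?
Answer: 2379/17 ≈ 139.94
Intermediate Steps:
O(m) = m/3 (O(m) = m*(⅓) = m/3)
D(b, N) = N*b
C(E) = 90 + E (C(E) = (6*(-3))*(-5) + E = -18*(-5) + E = 90 + E)
C(69) - (-3 - 15)/(O(-2) + 12)*(-11 - 1) = (90 + 69) - (-3 - 15)/((⅓)*(-2) + 12)*(-11 - 1) = 159 - (-18/(-⅔ + 12))*(-12) = 159 - (-18/34/3)*(-12) = 159 - (-18*3/34)*(-12) = 159 - (-27)*(-12)/17 = 159 - 1*324/17 = 159 - 324/17 = 2379/17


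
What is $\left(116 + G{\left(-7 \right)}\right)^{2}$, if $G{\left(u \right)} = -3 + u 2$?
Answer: $9801$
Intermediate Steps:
$G{\left(u \right)} = -3 + 2 u$
$\left(116 + G{\left(-7 \right)}\right)^{2} = \left(116 + \left(-3 + 2 \left(-7\right)\right)\right)^{2} = \left(116 - 17\right)^{2} = 99^{2} = 9801$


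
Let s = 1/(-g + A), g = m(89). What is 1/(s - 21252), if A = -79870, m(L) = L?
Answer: -79959/1699288669 ≈ -4.7054e-5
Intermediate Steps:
g = 89
s = -1/79959 (s = 1/(-1*89 - 79870) = 1/(-89 - 79870) = 1/(-79959) = -1/79959 ≈ -1.2506e-5)
1/(s - 21252) = 1/(-1/79959 - 21252) = 1/(-1699288669/79959) = -79959/1699288669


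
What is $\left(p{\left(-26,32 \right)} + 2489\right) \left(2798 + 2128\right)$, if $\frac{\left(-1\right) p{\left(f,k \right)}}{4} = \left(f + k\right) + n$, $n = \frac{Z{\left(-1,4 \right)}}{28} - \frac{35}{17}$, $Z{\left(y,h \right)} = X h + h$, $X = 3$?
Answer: $\frac{1448455818}{119} \approx 1.2172 \cdot 10^{7}$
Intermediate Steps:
$Z{\left(y,h \right)} = 4 h$ ($Z{\left(y,h \right)} = 3 h + h = 4 h$)
$n = - \frac{177}{119}$ ($n = \frac{4 \cdot 4}{28} - \frac{35}{17} = 16 \cdot \frac{1}{28} - \frac{35}{17} = \frac{4}{7} - \frac{35}{17} = - \frac{177}{119} \approx -1.4874$)
$p{\left(f,k \right)} = \frac{708}{119} - 4 f - 4 k$ ($p{\left(f,k \right)} = - 4 \left(\left(f + k\right) - \frac{177}{119}\right) = - 4 \left(- \frac{177}{119} + f + k\right) = \frac{708}{119} - 4 f - 4 k$)
$\left(p{\left(-26,32 \right)} + 2489\right) \left(2798 + 2128\right) = \left(\left(\frac{708}{119} - -104 - 128\right) + 2489\right) \left(2798 + 2128\right) = \left(\left(\frac{708}{119} + 104 - 128\right) + 2489\right) 4926 = \left(- \frac{2148}{119} + 2489\right) 4926 = \frac{294043}{119} \cdot 4926 = \frac{1448455818}{119}$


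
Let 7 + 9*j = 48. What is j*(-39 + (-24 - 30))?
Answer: -1271/3 ≈ -423.67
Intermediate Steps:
j = 41/9 (j = -7/9 + (1/9)*48 = -7/9 + 16/3 = 41/9 ≈ 4.5556)
j*(-39 + (-24 - 30)) = 41*(-39 + (-24 - 30))/9 = 41*(-39 - 54)/9 = (41/9)*(-93) = -1271/3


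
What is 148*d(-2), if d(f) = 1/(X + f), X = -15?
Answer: -148/17 ≈ -8.7059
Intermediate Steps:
d(f) = 1/(-15 + f)
148*d(-2) = 148/(-15 - 2) = 148/(-17) = 148*(-1/17) = -148/17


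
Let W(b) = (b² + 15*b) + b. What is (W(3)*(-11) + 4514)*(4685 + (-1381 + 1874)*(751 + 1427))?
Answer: 4191892393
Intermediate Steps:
W(b) = b² + 16*b
(W(3)*(-11) + 4514)*(4685 + (-1381 + 1874)*(751 + 1427)) = ((3*(16 + 3))*(-11) + 4514)*(4685 + (-1381 + 1874)*(751 + 1427)) = ((3*19)*(-11) + 4514)*(4685 + 493*2178) = (57*(-11) + 4514)*(4685 + 1073754) = (-627 + 4514)*1078439 = 3887*1078439 = 4191892393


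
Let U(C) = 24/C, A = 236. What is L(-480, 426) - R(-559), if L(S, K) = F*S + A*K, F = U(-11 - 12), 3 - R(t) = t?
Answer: 2310922/23 ≈ 1.0047e+5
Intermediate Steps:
R(t) = 3 - t
F = -24/23 (F = 24/(-11 - 12) = 24/(-23) = 24*(-1/23) = -24/23 ≈ -1.0435)
L(S, K) = 236*K - 24*S/23 (L(S, K) = -24*S/23 + 236*K = 236*K - 24*S/23)
L(-480, 426) - R(-559) = (236*426 - 24/23*(-480)) - (3 - 1*(-559)) = (100536 + 11520/23) - (3 + 559) = 2323848/23 - 1*562 = 2323848/23 - 562 = 2310922/23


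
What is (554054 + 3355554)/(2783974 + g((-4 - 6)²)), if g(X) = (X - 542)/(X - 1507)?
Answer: 1375204614/979262965 ≈ 1.4043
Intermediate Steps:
g(X) = (-542 + X)/(-1507 + X)
(554054 + 3355554)/(2783974 + g((-4 - 6)²)) = (554054 + 3355554)/(2783974 + (-542 + (-4 - 6)²)/(-1507 + (-4 - 6)²)) = 3909608/(2783974 + (-542 + (-10)²)/(-1507 + (-10)²)) = 3909608/(2783974 + (-542 + 100)/(-1507 + 100)) = 3909608/(2783974 - 442/(-1407)) = 3909608/(2783974 - 1/1407*(-442)) = 3909608/(2783974 + 442/1407) = 3909608/(3917051860/1407) = 3909608*(1407/3917051860) = 1375204614/979262965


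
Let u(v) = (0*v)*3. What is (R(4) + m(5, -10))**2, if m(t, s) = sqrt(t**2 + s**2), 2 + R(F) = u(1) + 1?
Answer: 126 - 10*sqrt(5) ≈ 103.64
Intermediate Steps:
u(v) = 0 (u(v) = 0*3 = 0)
R(F) = -1 (R(F) = -2 + (0 + 1) = -2 + 1 = -1)
m(t, s) = sqrt(s**2 + t**2)
(R(4) + m(5, -10))**2 = (-1 + sqrt((-10)**2 + 5**2))**2 = (-1 + sqrt(100 + 25))**2 = (-1 + sqrt(125))**2 = (-1 + 5*sqrt(5))**2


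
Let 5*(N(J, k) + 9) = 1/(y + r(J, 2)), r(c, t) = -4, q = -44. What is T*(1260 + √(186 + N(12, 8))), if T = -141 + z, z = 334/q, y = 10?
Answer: -2059470/11 - 3269*√159330/660 ≈ -1.8920e+5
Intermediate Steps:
z = -167/22 (z = 334/(-44) = 334*(-1/44) = -167/22 ≈ -7.5909)
N(J, k) = -269/30 (N(J, k) = -9 + 1/(5*(10 - 4)) = -9 + (⅕)/6 = -9 + (⅕)*(⅙) = -9 + 1/30 = -269/30)
T = -3269/22 (T = -141 - 167/22 = -3269/22 ≈ -148.59)
T*(1260 + √(186 + N(12, 8))) = -3269*(1260 + √(186 - 269/30))/22 = -3269*(1260 + √(5311/30))/22 = -3269*(1260 + √159330/30)/22 = -2059470/11 - 3269*√159330/660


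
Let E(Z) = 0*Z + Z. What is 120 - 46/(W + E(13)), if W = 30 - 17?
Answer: 1537/13 ≈ 118.23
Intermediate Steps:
E(Z) = Z (E(Z) = 0 + Z = Z)
W = 13
120 - 46/(W + E(13)) = 120 - 46/(13 + 13) = 120 - 46/26 = 120 - 46*1/26 = 120 - 23/13 = 1537/13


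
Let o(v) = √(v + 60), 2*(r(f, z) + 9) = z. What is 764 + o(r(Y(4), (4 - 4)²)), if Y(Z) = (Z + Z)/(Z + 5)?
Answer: 764 + √51 ≈ 771.14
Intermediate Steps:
Y(Z) = 2*Z/(5 + Z) (Y(Z) = (2*Z)/(5 + Z) = 2*Z/(5 + Z))
r(f, z) = -9 + z/2
o(v) = √(60 + v)
764 + o(r(Y(4), (4 - 4)²)) = 764 + √(60 + (-9 + (4 - 4)²/2)) = 764 + √(60 + (-9 + (½)*0²)) = 764 + √(60 + (-9 + (½)*0)) = 764 + √(60 + (-9 + 0)) = 764 + √(60 - 9) = 764 + √51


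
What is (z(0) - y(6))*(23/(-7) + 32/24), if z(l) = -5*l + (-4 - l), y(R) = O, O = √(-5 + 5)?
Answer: 164/21 ≈ 7.8095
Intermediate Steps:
O = 0 (O = √0 = 0)
y(R) = 0
z(l) = -4 - 6*l
(z(0) - y(6))*(23/(-7) + 32/24) = ((-4 - 6*0) - 1*0)*(23/(-7) + 32/24) = ((-4 + 0) + 0)*(23*(-⅐) + 32*(1/24)) = (-4 + 0)*(-23/7 + 4/3) = -4*(-41/21) = 164/21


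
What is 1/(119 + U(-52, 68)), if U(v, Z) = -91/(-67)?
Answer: 67/8064 ≈ 0.0083085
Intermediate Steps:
U(v, Z) = 91/67 (U(v, Z) = -91*(-1/67) = 91/67)
1/(119 + U(-52, 68)) = 1/(119 + 91/67) = 1/(8064/67) = 67/8064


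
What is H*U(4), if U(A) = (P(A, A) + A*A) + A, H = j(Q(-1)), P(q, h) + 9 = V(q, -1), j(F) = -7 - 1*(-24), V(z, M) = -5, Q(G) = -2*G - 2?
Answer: 102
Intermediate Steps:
Q(G) = -2 - 2*G
j(F) = 17 (j(F) = -7 + 24 = 17)
P(q, h) = -14 (P(q, h) = -9 - 5 = -14)
H = 17
U(A) = -14 + A + A² (U(A) = (-14 + A*A) + A = (-14 + A²) + A = -14 + A + A²)
H*U(4) = 17*(-14 + 4 + 4²) = 17*(-14 + 4 + 16) = 17*6 = 102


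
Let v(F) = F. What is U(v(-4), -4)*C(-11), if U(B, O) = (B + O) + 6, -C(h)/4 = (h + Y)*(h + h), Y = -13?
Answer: 4224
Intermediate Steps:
C(h) = -8*h*(-13 + h) (C(h) = -4*(h - 13)*(h + h) = -4*(-13 + h)*2*h = -8*h*(-13 + h))
U(B, O) = 6 + B + O
U(v(-4), -4)*C(-11) = (6 - 4 - 4)*(8*(-11)*(13 - 1*(-11))) = -16*(-11)*(13 + 11) = -16*(-11)*24 = -2*(-2112) = 4224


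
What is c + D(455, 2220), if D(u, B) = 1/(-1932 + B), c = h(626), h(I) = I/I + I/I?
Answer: 577/288 ≈ 2.0035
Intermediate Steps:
h(I) = 2 (h(I) = 1 + 1 = 2)
c = 2
c + D(455, 2220) = 2 + 1/(-1932 + 2220) = 2 + 1/288 = 577/288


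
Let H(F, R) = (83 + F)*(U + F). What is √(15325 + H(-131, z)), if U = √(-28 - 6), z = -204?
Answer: √(21613 - 48*I*√34) ≈ 147.02 - 0.9519*I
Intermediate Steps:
U = I*√34 (U = √(-34) = I*√34 ≈ 5.8309*I)
H(F, R) = (83 + F)*(F + I*√34) (H(F, R) = (83 + F)*(I*√34 + F) = (83 + F)*(F + I*√34))
√(15325 + H(-131, z)) = √(15325 + ((-131)² + 83*(-131) + 83*I*√34 + I*(-131)*√34)) = √(15325 + (17161 - 10873 + 83*I*√34 - 131*I*√34)) = √(15325 + (6288 - 48*I*√34)) = √(21613 - 48*I*√34)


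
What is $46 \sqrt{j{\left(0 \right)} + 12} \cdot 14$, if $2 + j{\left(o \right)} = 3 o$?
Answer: $644 \sqrt{10} \approx 2036.5$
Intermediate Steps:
$j{\left(o \right)} = -2 + 3 o$
$46 \sqrt{j{\left(0 \right)} + 12} \cdot 14 = 46 \sqrt{\left(-2 + 3 \cdot 0\right) + 12} \cdot 14 = 46 \sqrt{\left(-2 + 0\right) + 12} \cdot 14 = 46 \sqrt{-2 + 12} \cdot 14 = 46 \sqrt{10} \cdot 14 = 644 \sqrt{10}$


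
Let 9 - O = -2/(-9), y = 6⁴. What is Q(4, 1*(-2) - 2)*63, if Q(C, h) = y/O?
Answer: 734832/79 ≈ 9301.7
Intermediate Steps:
y = 1296
O = 79/9 (O = 9 - (-2)/(-9) = 9 - (-2)*(-1)/9 = 9 - 1*2/9 = 9 - 2/9 = 79/9 ≈ 8.7778)
Q(C, h) = 11664/79 (Q(C, h) = 1296/(79/9) = 1296*(9/79) = 11664/79)
Q(4, 1*(-2) - 2)*63 = (11664/79)*63 = 734832/79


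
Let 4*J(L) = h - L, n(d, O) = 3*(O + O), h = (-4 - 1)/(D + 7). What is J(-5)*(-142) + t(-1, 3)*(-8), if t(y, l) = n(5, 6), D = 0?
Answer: -3081/7 ≈ -440.14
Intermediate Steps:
h = -5/7 (h = (-4 - 1)/(0 + 7) = -5/7 ≈ -0.71429)
n(d, O) = 6*O (n(d, O) = 3*(2*O) = 6*O)
t(y, l) = 36 (t(y, l) = 6*6 = 36)
J(L) = -5/28 - L/4 (J(L) = (-5/7 - L)/4 = -5/28 - L/4)
J(-5)*(-142) + t(-1, 3)*(-8) = (-5/28 - ¼*(-5))*(-142) + 36*(-8) = (-5/28 + 5/4)*(-142) - 288 = (15/14)*(-142) - 288 = -1065/7 - 288 = -3081/7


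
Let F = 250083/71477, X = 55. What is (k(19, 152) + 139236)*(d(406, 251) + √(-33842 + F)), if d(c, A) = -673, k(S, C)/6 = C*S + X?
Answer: -105589662 + 156894*I*√172879600881827/71477 ≈ -1.0559e+8 + 2.8861e+7*I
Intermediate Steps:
k(S, C) = 330 + 6*C*S (k(S, C) = 6*(C*S + 55) = 6*(55 + C*S) = 330 + 6*C*S)
F = 250083/71477 (F = 250083*(1/71477) = 250083/71477 ≈ 3.4988)
(k(19, 152) + 139236)*(d(406, 251) + √(-33842 + F)) = ((330 + 6*152*19) + 139236)*(-673 + √(-33842 + 250083/71477)) = ((330 + 17328) + 139236)*(-673 + √(-2418674551/71477)) = (17658 + 139236)*(-673 + I*√172879600881827/71477) = 156894*(-673 + I*√172879600881827/71477) = -105589662 + 156894*I*√172879600881827/71477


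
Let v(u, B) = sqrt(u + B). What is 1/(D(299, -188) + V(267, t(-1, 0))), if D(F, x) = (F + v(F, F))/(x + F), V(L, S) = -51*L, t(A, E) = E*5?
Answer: -27956978/380614861791 - 37*sqrt(598)/761229723582 ≈ -7.3453e-5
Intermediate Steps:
t(A, E) = 5*E
v(u, B) = sqrt(B + u)
D(F, x) = (F + sqrt(2)*sqrt(F))/(F + x) (D(F, x) = (F + sqrt(F + F))/(x + F) = (F + sqrt(2*F))/(F + x) = (F + sqrt(2)*sqrt(F))/(F + x))
1/(D(299, -188) + V(267, t(-1, 0))) = 1/((299 + sqrt(2)*sqrt(299))/(299 - 188) - 51*267) = 1/((299 + sqrt(598))/111 - 13617) = 1/((299/111 + sqrt(598)/111) - 13617) = 1/(-1511188/111 + sqrt(598)/111)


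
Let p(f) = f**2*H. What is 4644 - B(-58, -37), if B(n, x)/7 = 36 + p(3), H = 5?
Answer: 4077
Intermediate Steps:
p(f) = 5*f**2 (p(f) = f**2*5 = 5*f**2)
B(n, x) = 567 (B(n, x) = 7*(36 + 5*3**2) = 7*(36 + 5*9) = 7*(36 + 45) = 7*81 = 567)
4644 - B(-58, -37) = 4644 - 1*567 = 4644 - 567 = 4077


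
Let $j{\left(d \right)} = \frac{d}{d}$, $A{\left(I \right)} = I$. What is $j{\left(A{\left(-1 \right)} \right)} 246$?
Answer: $246$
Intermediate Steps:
$j{\left(d \right)} = 1$
$j{\left(A{\left(-1 \right)} \right)} 246 = 1 \cdot 246 = 246$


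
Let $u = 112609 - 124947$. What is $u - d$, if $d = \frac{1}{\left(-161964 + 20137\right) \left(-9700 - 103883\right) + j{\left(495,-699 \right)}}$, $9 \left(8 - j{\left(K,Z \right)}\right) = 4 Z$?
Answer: $- \frac{596263576918105}{48327409379} \approx -12338.0$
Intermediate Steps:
$u = -12338$ ($u = 112609 - 124947 = -12338$)
$j{\left(K,Z \right)} = 8 - \frac{4 Z}{9}$
$d = \frac{3}{48327409379}$ ($d = \frac{1}{\left(-161964 + 20137\right) \left(-9700 - 103883\right) + \left(8 - - \frac{932}{3}\right)} = \frac{1}{\left(-141827\right) \left(-113583\right) + \left(8 + \frac{932}{3}\right)} = \frac{1}{16109136141 + \frac{956}{3}} = \frac{1}{\frac{48327409379}{3}} = \frac{3}{48327409379} \approx 6.2077 \cdot 10^{-11}$)
$u - d = -12338 - \frac{3}{48327409379} = - \frac{596263576918105}{48327409379}$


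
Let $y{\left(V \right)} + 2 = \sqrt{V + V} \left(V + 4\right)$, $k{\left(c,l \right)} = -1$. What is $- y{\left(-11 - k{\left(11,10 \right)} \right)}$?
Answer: $2 + 12 i \sqrt{5} \approx 2.0 + 26.833 i$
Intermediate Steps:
$y{\left(V \right)} = -2 + \sqrt{2} \sqrt{V} \left(4 + V\right)$ ($y{\left(V \right)} = -2 + \sqrt{V + V} \left(V + 4\right) = -2 + \sqrt{2 V} \left(4 + V\right) = -2 + \sqrt{2} \sqrt{V} \left(4 + V\right)$)
$- y{\left(-11 - k{\left(11,10 \right)} \right)} = - (-2 + \sqrt{2} \left(-11 - -1\right)^{\frac{3}{2}} + 4 \sqrt{2} \sqrt{-11 - -1}) = - (-2 + \sqrt{2} \left(-11 + 1\right)^{\frac{3}{2}} + 4 \sqrt{2} \sqrt{-11 + 1}) = - (-2 + \sqrt{2} \left(-10\right)^{\frac{3}{2}} + 4 \sqrt{2} \sqrt{-10}) = - (-2 + \sqrt{2} \left(- 10 i \sqrt{10}\right) + 4 \sqrt{2} i \sqrt{10}) = - (-2 - 20 i \sqrt{5} + 8 i \sqrt{5}) = - (-2 - 12 i \sqrt{5}) = 2 + 12 i \sqrt{5}$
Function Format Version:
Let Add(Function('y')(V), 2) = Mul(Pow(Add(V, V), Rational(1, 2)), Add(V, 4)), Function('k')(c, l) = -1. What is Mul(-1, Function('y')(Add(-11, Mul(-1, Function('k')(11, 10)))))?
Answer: Add(2, Mul(12, I, Pow(5, Rational(1, 2)))) ≈ Add(2.0000, Mul(26.833, I))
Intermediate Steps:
Function('y')(V) = Add(-2, Mul(Pow(2, Rational(1, 2)), Pow(V, Rational(1, 2)), Add(4, V))) (Function('y')(V) = Add(-2, Mul(Pow(Add(V, V), Rational(1, 2)), Add(V, 4))) = Add(-2, Mul(Pow(Mul(2, V), Rational(1, 2)), Add(4, V))) = Add(-2, Mul(Mul(Pow(2, Rational(1, 2)), Pow(V, Rational(1, 2))), Add(4, V))) = Add(-2, Mul(Pow(2, Rational(1, 2)), Pow(V, Rational(1, 2)), Add(4, V))))
Mul(-1, Function('y')(Add(-11, Mul(-1, Function('k')(11, 10))))) = Mul(-1, Add(-2, Mul(Pow(2, Rational(1, 2)), Pow(Add(-11, Mul(-1, -1)), Rational(3, 2))), Mul(4, Pow(2, Rational(1, 2)), Pow(Add(-11, Mul(-1, -1)), Rational(1, 2))))) = Mul(-1, Add(-2, Mul(Pow(2, Rational(1, 2)), Pow(Add(-11, 1), Rational(3, 2))), Mul(4, Pow(2, Rational(1, 2)), Pow(Add(-11, 1), Rational(1, 2))))) = Mul(-1, Add(-2, Mul(Pow(2, Rational(1, 2)), Pow(-10, Rational(3, 2))), Mul(4, Pow(2, Rational(1, 2)), Pow(-10, Rational(1, 2))))) = Mul(-1, Add(-2, Mul(Pow(2, Rational(1, 2)), Mul(-10, I, Pow(10, Rational(1, 2)))), Mul(4, Pow(2, Rational(1, 2)), Mul(I, Pow(10, Rational(1, 2)))))) = Mul(-1, Add(-2, Mul(-20, I, Pow(5, Rational(1, 2))), Mul(8, I, Pow(5, Rational(1, 2))))) = Mul(-1, Add(-2, Mul(-12, I, Pow(5, Rational(1, 2))))) = Add(2, Mul(12, I, Pow(5, Rational(1, 2))))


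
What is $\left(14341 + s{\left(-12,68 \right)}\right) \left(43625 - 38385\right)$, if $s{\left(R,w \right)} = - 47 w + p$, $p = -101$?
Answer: $57870560$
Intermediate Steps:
$s{\left(R,w \right)} = -101 - 47 w$ ($s{\left(R,w \right)} = - 47 w - 101 = -101 - 47 w$)
$\left(14341 + s{\left(-12,68 \right)}\right) \left(43625 - 38385\right) = \left(14341 - 3297\right) \left(43625 - 38385\right) = \left(14341 - 3297\right) 5240 = 11044 \cdot 5240 = 57870560$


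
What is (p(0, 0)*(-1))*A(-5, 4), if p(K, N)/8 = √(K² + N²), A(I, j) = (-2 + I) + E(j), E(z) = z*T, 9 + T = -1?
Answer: 0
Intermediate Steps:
T = -10 (T = -9 - 1 = -10)
E(z) = -10*z (E(z) = z*(-10) = -10*z)
A(I, j) = -2 + I - 10*j (A(I, j) = (-2 + I) - 10*j = -2 + I - 10*j)
p(K, N) = 8*√(K² + N²)
(p(0, 0)*(-1))*A(-5, 4) = ((8*√(0² + 0²))*(-1))*(-2 - 5 - 10*4) = ((8*√(0 + 0))*(-1))*(-2 - 5 - 40) = ((8*√0)*(-1))*(-47) = ((8*0)*(-1))*(-47) = (0*(-1))*(-47) = 0*(-47) = 0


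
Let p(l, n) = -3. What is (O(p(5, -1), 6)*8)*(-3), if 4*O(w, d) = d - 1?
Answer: -30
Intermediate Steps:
O(w, d) = -1/4 + d/4 (O(w, d) = (d - 1)/4 = (-1 + d)/4 = -1/4 + d/4)
(O(p(5, -1), 6)*8)*(-3) = ((-1/4 + (1/4)*6)*8)*(-3) = ((-1/4 + 3/2)*8)*(-3) = ((5/4)*8)*(-3) = 10*(-3) = -30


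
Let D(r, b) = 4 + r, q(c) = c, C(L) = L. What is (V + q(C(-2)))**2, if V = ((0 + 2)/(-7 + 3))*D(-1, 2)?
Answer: 49/4 ≈ 12.250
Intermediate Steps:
V = -3/2 (V = ((0 + 2)/(-7 + 3))*(4 - 1) = (2/(-4))*3 = (2*(-1/4))*3 = -1/2*3 = -3/2 ≈ -1.5000)
(V + q(C(-2)))**2 = (-3/2 - 2)**2 = (-7/2)**2 = 49/4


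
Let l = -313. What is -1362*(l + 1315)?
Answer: -1364724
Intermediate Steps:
-1362*(l + 1315) = -1362*(-313 + 1315) = -1362*1002 = -1364724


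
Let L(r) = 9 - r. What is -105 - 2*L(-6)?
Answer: -135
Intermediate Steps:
-105 - 2*L(-6) = -105 - 2*(9 - 1*(-6)) = -105 - 2*(9 + 6) = -105 - 2*15 = -105 - 30 = -135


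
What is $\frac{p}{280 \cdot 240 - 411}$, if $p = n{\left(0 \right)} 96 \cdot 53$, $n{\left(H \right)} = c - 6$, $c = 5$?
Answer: $- \frac{1696}{22263} \approx -0.07618$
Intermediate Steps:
$n{\left(H \right)} = -1$ ($n{\left(H \right)} = 5 - 6 = -1$)
$p = -5088$ ($p = \left(-1\right) 96 \cdot 53 = \left(-96\right) 53 = -5088$)
$\frac{p}{280 \cdot 240 - 411} = - \frac{5088}{280 \cdot 240 - 411} = - \frac{5088}{67200 - 411} = - \frac{5088}{66789} = \left(-5088\right) \frac{1}{66789} = - \frac{1696}{22263}$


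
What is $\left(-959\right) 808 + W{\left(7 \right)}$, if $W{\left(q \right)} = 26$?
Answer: $-774846$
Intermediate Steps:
$\left(-959\right) 808 + W{\left(7 \right)} = \left(-959\right) 808 + 26 = -774872 + 26 = -774846$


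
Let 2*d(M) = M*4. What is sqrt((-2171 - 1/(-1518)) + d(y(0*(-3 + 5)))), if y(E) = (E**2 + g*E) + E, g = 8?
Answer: I*sqrt(5002685886)/1518 ≈ 46.594*I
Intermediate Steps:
y(E) = E**2 + 9*E (y(E) = (E**2 + 8*E) + E = E**2 + 9*E)
d(M) = 2*M (d(M) = (M*4)/2 = (4*M)/2 = 2*M)
sqrt((-2171 - 1/(-1518)) + d(y(0*(-3 + 5)))) = sqrt((-2171 - 1/(-1518)) + 2*((0*(-3 + 5))*(9 + 0*(-3 + 5)))) = sqrt((-2171 - 1*(-1/1518)) + 2*((0*2)*(9 + 0*2))) = sqrt((-2171 + 1/1518) + 2*(0*(9 + 0))) = sqrt(-3295577/1518 + 2*(0*9)) = sqrt(-3295577/1518 + 2*0) = sqrt(-3295577/1518 + 0) = sqrt(-3295577/1518) = I*sqrt(5002685886)/1518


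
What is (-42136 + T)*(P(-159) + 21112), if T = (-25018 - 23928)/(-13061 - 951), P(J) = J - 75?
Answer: -3081387600577/3503 ≈ -8.7964e+8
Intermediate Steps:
P(J) = -75 + J
T = 24473/7006 (T = -48946/(-14012) = -48946*(-1/14012) = 24473/7006 ≈ 3.4931)
(-42136 + T)*(P(-159) + 21112) = (-42136 + 24473/7006)*((-75 - 159) + 21112) = -295180343*(-234 + 21112)/7006 = -295180343/7006*20878 = -3081387600577/3503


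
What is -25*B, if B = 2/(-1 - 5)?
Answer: 25/3 ≈ 8.3333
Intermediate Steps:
B = -⅓ (B = 2/(-6) = -⅙*2 = -⅓ ≈ -0.33333)
-25*B = -25*(-⅓) = 25/3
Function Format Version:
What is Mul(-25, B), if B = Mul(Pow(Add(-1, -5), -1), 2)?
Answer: Rational(25, 3) ≈ 8.3333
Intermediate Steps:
B = Rational(-1, 3) (B = Mul(Pow(-6, -1), 2) = Mul(Rational(-1, 6), 2) = Rational(-1, 3) ≈ -0.33333)
Mul(-25, B) = Mul(-25, Rational(-1, 3)) = Rational(25, 3)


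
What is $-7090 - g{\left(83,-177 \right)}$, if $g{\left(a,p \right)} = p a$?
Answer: $7601$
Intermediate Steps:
$g{\left(a,p \right)} = a p$
$-7090 - g{\left(83,-177 \right)} = -7090 - 83 \left(-177\right) = -7090 - -14691 = -7090 + 14691 = 7601$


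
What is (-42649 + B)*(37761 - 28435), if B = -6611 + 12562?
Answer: -342245548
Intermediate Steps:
B = 5951
(-42649 + B)*(37761 - 28435) = (-42649 + 5951)*(37761 - 28435) = -36698*9326 = -342245548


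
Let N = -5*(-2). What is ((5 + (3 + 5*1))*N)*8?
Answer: 1040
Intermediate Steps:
N = 10
((5 + (3 + 5*1))*N)*8 = ((5 + (3 + 5*1))*10)*8 = ((5 + (3 + 5))*10)*8 = ((5 + 8)*10)*8 = (13*10)*8 = 130*8 = 1040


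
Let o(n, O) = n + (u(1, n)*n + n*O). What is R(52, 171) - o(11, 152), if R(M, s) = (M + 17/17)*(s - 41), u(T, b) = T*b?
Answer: 5086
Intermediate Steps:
o(n, O) = n + n² + O*n (o(n, O) = n + ((1*n)*n + n*O) = n + (n*n + O*n) = n + (n² + O*n) = n + n² + O*n)
R(M, s) = (1 + M)*(-41 + s) (R(M, s) = (M + 17*(1/17))*(-41 + s) = (M + 1)*(-41 + s) = (1 + M)*(-41 + s))
R(52, 171) - o(11, 152) = (-41 + 171 - 41*52 + 52*171) - 11*(1 + 152 + 11) = (-41 + 171 - 2132 + 8892) - 11*164 = 6890 - 1*1804 = 6890 - 1804 = 5086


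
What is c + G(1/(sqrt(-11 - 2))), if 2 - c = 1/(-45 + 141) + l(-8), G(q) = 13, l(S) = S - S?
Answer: 1439/96 ≈ 14.990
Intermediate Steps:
l(S) = 0
c = 191/96 (c = 2 - (1/(-45 + 141) + 0) = 2 - (1/96 + 0) = 2 - 1*1/96 = 2 - 1/96 = 191/96 ≈ 1.9896)
c + G(1/(sqrt(-11 - 2))) = 191/96 + 13 = 1439/96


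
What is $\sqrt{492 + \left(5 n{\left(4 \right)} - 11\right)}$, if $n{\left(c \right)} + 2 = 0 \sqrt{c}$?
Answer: $\sqrt{471} \approx 21.703$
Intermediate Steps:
$n{\left(c \right)} = -2$ ($n{\left(c \right)} = -2 + 0 \sqrt{c} = -2 + 0 = -2$)
$\sqrt{492 + \left(5 n{\left(4 \right)} - 11\right)} = \sqrt{492 + \left(5 \left(-2\right) - 11\right)} = \sqrt{492 - 21} = \sqrt{471}$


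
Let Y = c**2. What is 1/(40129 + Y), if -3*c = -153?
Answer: 1/42730 ≈ 2.3403e-5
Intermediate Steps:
c = 51 (c = -1/3*(-153) = 51)
Y = 2601 (Y = 51**2 = 2601)
1/(40129 + Y) = 1/(40129 + 2601) = 1/42730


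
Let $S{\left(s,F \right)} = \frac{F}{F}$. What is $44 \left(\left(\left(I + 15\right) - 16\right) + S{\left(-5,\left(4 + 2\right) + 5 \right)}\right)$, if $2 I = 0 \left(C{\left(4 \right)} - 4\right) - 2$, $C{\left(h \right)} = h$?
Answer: $-44$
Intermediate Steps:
$S{\left(s,F \right)} = 1$
$I = -1$ ($I = \frac{0 \left(4 - 4\right) - 2}{2} = \frac{0 \cdot 0 - 2}{2} = \frac{0 - 2}{2} = \frac{1}{2} \left(-2\right) = -1$)
$44 \left(\left(\left(I + 15\right) - 16\right) + S{\left(-5,\left(4 + 2\right) + 5 \right)}\right) = 44 \left(\left(\left(-1 + 15\right) - 16\right) + 1\right) = 44 \left(\left(14 - 16\right) + 1\right) = 44 \left(-2 + 1\right) = 44 \left(-1\right) = -44$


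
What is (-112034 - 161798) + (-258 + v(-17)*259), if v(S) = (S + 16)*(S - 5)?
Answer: -268392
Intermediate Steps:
v(S) = (-5 + S)*(16 + S) (v(S) = (16 + S)*(-5 + S) = (-5 + S)*(16 + S))
(-112034 - 161798) + (-258 + v(-17)*259) = (-112034 - 161798) + (-258 + (-80 + (-17)² + 11*(-17))*259) = -273832 + (-258 + (-80 + 289 - 187)*259) = -273832 + (-258 + 22*259) = -273832 + (-258 + 5698) = -273832 + 5440 = -268392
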